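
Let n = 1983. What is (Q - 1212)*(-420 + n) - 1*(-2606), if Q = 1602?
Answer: 612176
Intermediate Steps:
(Q - 1212)*(-420 + n) - 1*(-2606) = (1602 - 1212)*(-420 + 1983) - 1*(-2606) = 390*1563 + 2606 = 609570 + 2606 = 612176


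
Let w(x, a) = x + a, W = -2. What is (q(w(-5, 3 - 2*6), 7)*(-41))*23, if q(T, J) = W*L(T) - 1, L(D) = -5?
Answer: -8487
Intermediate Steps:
w(x, a) = a + x
q(T, J) = 9 (q(T, J) = -2*(-5) - 1 = 10 - 1 = 9)
(q(w(-5, 3 - 2*6), 7)*(-41))*23 = (9*(-41))*23 = -369*23 = -8487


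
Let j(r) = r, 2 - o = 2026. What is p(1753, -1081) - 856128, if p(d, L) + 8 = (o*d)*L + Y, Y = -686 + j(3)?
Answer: 3834609013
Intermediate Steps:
o = -2024 (o = 2 - 1*2026 = 2 - 2026 = -2024)
Y = -683 (Y = -686 + 3 = -683)
p(d, L) = -691 - 2024*L*d (p(d, L) = -8 + ((-2024*d)*L - 683) = -8 + (-2024*L*d - 683) = -8 + (-683 - 2024*L*d) = -691 - 2024*L*d)
p(1753, -1081) - 856128 = (-691 - 2024*(-1081)*1753) - 856128 = (-691 + 3835465832) - 856128 = 3835465141 - 856128 = 3834609013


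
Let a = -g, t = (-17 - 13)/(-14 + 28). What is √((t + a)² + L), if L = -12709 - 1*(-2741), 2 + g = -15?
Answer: 4*I*√29851/7 ≈ 98.728*I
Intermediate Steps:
g = -17 (g = -2 - 15 = -17)
t = -15/7 (t = -30/14 = -30*1/14 = -15/7 ≈ -2.1429)
a = 17 (a = -1*(-17) = 17)
L = -9968 (L = -12709 + 2741 = -9968)
√((t + a)² + L) = √((-15/7 + 17)² - 9968) = √((104/7)² - 9968) = √(10816/49 - 9968) = √(-477616/49) = 4*I*√29851/7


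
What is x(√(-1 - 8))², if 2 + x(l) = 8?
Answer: 36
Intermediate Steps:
x(l) = 6 (x(l) = -2 + 8 = 6)
x(√(-1 - 8))² = 6² = 36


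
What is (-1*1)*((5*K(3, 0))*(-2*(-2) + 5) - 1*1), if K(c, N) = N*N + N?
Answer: 1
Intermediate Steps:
K(c, N) = N + N² (K(c, N) = N² + N = N + N²)
(-1*1)*((5*K(3, 0))*(-2*(-2) + 5) - 1*1) = (-1*1)*((5*(0*(1 + 0)))*(-2*(-2) + 5) - 1*1) = -((5*(0*1))*(4 + 5) - 1) = -((5*0)*9 - 1) = -(0*9 - 1) = -(0 - 1) = -1*(-1) = 1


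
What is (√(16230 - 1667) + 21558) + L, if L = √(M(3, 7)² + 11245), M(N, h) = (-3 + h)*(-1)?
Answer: 21558 + √11261 + √14563 ≈ 21785.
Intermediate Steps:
M(N, h) = 3 - h
L = √11261 (L = √((3 - 1*7)² + 11245) = √((3 - 7)² + 11245) = √((-4)² + 11245) = √(16 + 11245) = √11261 ≈ 106.12)
(√(16230 - 1667) + 21558) + L = (√(16230 - 1667) + 21558) + √11261 = (√14563 + 21558) + √11261 = (21558 + √14563) + √11261 = 21558 + √11261 + √14563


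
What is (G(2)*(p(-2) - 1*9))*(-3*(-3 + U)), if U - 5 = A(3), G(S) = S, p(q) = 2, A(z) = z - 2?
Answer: 126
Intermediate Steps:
A(z) = -2 + z
U = 6 (U = 5 + (-2 + 3) = 5 + 1 = 6)
(G(2)*(p(-2) - 1*9))*(-3*(-3 + U)) = (2*(2 - 1*9))*(-3*(-3 + 6)) = (2*(2 - 9))*(-3*3) = (2*(-7))*(-9) = -14*(-9) = 126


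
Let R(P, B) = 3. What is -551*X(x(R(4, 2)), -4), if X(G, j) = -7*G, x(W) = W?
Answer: 11571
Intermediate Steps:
X(G, j) = -7*G
-551*X(x(R(4, 2)), -4) = -(-3857)*3 = -551*(-21) = 11571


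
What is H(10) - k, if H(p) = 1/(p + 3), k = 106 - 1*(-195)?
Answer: -3912/13 ≈ -300.92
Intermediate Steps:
k = 301 (k = 106 + 195 = 301)
H(p) = 1/(3 + p)
H(10) - k = 1/(3 + 10) - 1*301 = 1/13 - 301 = -3912/13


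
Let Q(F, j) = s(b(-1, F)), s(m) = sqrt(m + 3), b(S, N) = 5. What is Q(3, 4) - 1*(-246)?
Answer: 246 + 2*sqrt(2) ≈ 248.83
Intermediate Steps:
s(m) = sqrt(3 + m)
Q(F, j) = 2*sqrt(2) (Q(F, j) = sqrt(3 + 5) = sqrt(8) = 2*sqrt(2))
Q(3, 4) - 1*(-246) = 2*sqrt(2) - 1*(-246) = 2*sqrt(2) + 246 = 246 + 2*sqrt(2)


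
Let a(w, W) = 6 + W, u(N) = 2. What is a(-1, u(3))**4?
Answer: 4096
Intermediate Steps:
a(-1, u(3))**4 = (6 + 2)**4 = 8**4 = 4096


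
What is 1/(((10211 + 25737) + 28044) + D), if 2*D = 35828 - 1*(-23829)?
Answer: 2/187641 ≈ 1.0659e-5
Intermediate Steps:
D = 59657/2 (D = (35828 - 1*(-23829))/2 = (35828 + 23829)/2 = (1/2)*59657 = 59657/2 ≈ 29829.)
1/(((10211 + 25737) + 28044) + D) = 1/(((10211 + 25737) + 28044) + 59657/2) = 1/((35948 + 28044) + 59657/2) = 1/(63992 + 59657/2) = 1/(187641/2) = 2/187641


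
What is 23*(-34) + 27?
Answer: -755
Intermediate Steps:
23*(-34) + 27 = -782 + 27 = -755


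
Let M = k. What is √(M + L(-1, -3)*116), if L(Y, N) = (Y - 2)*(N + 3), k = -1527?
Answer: I*√1527 ≈ 39.077*I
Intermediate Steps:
L(Y, N) = (-2 + Y)*(3 + N)
M = -1527
√(M + L(-1, -3)*116) = √(-1527 + (-6 - 2*(-3) + 3*(-1) - 3*(-1))*116) = √(-1527 + (-6 + 6 - 3 + 3)*116) = √(-1527 + 0*116) = √(-1527 + 0) = √(-1527) = I*√1527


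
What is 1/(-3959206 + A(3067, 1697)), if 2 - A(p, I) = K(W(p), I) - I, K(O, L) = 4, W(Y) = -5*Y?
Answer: -1/3957511 ≈ -2.5268e-7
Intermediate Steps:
A(p, I) = -2 + I (A(p, I) = 2 - (4 - I) = 2 + (-4 + I) = -2 + I)
1/(-3959206 + A(3067, 1697)) = 1/(-3959206 + (-2 + 1697)) = 1/(-3959206 + 1695) = 1/(-3957511) = -1/3957511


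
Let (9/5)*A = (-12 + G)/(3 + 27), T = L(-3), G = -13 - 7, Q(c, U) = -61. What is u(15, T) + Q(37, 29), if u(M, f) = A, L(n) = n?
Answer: -1663/27 ≈ -61.593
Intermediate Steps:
G = -20
T = -3
A = -16/27 (A = 5*((-12 - 20)/(3 + 27))/9 = 5*(-32/30)/9 = 5*(-32*1/30)/9 = (5/9)*(-16/15) = -16/27 ≈ -0.59259)
u(M, f) = -16/27
u(15, T) + Q(37, 29) = -16/27 - 61 = -1663/27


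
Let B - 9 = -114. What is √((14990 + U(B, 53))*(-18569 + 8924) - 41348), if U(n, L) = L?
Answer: I*√145131083 ≈ 12047.0*I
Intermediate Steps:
B = -105 (B = 9 - 114 = -105)
√((14990 + U(B, 53))*(-18569 + 8924) - 41348) = √((14990 + 53)*(-18569 + 8924) - 41348) = √(15043*(-9645) - 41348) = √(-145089735 - 41348) = √(-145131083) = I*√145131083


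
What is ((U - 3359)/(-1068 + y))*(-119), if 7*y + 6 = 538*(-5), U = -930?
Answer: -3572737/10172 ≈ -351.23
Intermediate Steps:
y = -2696/7 (y = -6/7 + (538*(-5))/7 = -6/7 + (⅐)*(-2690) = -6/7 - 2690/7 = -2696/7 ≈ -385.14)
((U - 3359)/(-1068 + y))*(-119) = ((-930 - 3359)/(-1068 - 2696/7))*(-119) = -4289/(-10172/7)*(-119) = -4289*(-7/10172)*(-119) = (30023/10172)*(-119) = -3572737/10172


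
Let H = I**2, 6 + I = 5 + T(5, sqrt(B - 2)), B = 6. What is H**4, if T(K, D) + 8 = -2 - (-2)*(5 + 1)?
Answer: 1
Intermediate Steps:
T(K, D) = 2 (T(K, D) = -8 + (-2 - (-2)*(5 + 1)) = -8 + (-2 - (-2)*6) = -8 + (-2 - 1*(-12)) = -8 + (-2 + 12) = -8 + 10 = 2)
I = 1 (I = -6 + (5 + 2) = -6 + 7 = 1)
H = 1 (H = 1**2 = 1)
H**4 = 1**4 = 1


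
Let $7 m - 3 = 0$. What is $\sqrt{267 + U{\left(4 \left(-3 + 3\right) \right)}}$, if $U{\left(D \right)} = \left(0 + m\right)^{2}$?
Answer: $\frac{2 \sqrt{3273}}{7} \approx 16.346$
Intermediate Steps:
$m = \frac{3}{7}$ ($m = \frac{3}{7} + \frac{1}{7} \cdot 0 = \frac{3}{7} + 0 = \frac{3}{7} \approx 0.42857$)
$U{\left(D \right)} = \frac{9}{49}$ ($U{\left(D \right)} = \left(0 + \frac{3}{7}\right)^{2} = \left(\frac{3}{7}\right)^{2} = \frac{9}{49}$)
$\sqrt{267 + U{\left(4 \left(-3 + 3\right) \right)}} = \sqrt{267 + \frac{9}{49}} = \sqrt{\frac{13092}{49}} = \frac{2 \sqrt{3273}}{7}$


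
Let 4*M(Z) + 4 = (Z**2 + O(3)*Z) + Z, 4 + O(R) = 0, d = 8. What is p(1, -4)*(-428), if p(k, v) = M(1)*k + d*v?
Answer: 14338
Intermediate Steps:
O(R) = -4 (O(R) = -4 + 0 = -4)
M(Z) = -1 - 3*Z/4 + Z**2/4 (M(Z) = -1 + ((Z**2 - 4*Z) + Z)/4 = -1 + (Z**2 - 3*Z)/4 = -1 + (-3*Z/4 + Z**2/4) = -1 - 3*Z/4 + Z**2/4)
p(k, v) = 8*v - 3*k/2 (p(k, v) = (-1 - 3/4*1 + (1/4)*1**2)*k + 8*v = (-1 - 3/4 + (1/4)*1)*k + 8*v = (-1 - 3/4 + 1/4)*k + 8*v = -3*k/2 + 8*v = 8*v - 3*k/2)
p(1, -4)*(-428) = (8*(-4) - 3/2*1)*(-428) = (-32 - 3/2)*(-428) = -67/2*(-428) = 14338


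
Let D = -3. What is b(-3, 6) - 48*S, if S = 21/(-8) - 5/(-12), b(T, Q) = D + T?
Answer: 100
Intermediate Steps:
b(T, Q) = -3 + T
S = -53/24 (S = 21*(-⅛) - 5*(-1/12) = -21/8 + 5/12 = -53/24 ≈ -2.2083)
b(-3, 6) - 48*S = (-3 - 3) - 48*(-53/24) = -6 + 106 = 100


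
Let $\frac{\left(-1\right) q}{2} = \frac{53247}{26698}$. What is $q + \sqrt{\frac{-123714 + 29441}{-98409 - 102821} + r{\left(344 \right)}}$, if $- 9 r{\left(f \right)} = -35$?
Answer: $- \frac{53247}{13349} + \frac{\sqrt{1588007953610}}{603690} \approx -1.9014$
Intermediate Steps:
$q = - \frac{53247}{13349}$ ($q = - 2 \cdot \frac{53247}{26698} = - 2 \cdot 53247 \cdot \frac{1}{26698} = \left(-2\right) \frac{53247}{26698} = - \frac{53247}{13349} \approx -3.9888$)
$r{\left(f \right)} = \frac{35}{9}$ ($r{\left(f \right)} = \left(- \frac{1}{9}\right) \left(-35\right) = \frac{35}{9}$)
$q + \sqrt{\frac{-123714 + 29441}{-98409 - 102821} + r{\left(344 \right)}} = - \frac{53247}{13349} + \sqrt{\frac{-123714 + 29441}{-98409 - 102821} + \frac{35}{9}} = - \frac{53247}{13349} + \sqrt{- \frac{94273}{-201230} + \frac{35}{9}} = - \frac{53247}{13349} + \sqrt{\left(-94273\right) \left(- \frac{1}{201230}\right) + \frac{35}{9}} = - \frac{53247}{13349} + \sqrt{\frac{94273}{201230} + \frac{35}{9}} = - \frac{53247}{13349} + \sqrt{\frac{7891507}{1811070}} = - \frac{53247}{13349} + \frac{\sqrt{1588007953610}}{603690}$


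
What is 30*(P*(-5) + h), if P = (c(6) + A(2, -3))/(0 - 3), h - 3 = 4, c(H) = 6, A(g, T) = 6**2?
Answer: 2310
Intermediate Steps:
A(g, T) = 36
h = 7 (h = 3 + 4 = 7)
P = -14 (P = (6 + 36)/(0 - 3) = 42/(-3) = 42*(-1/3) = -14)
30*(P*(-5) + h) = 30*(-14*(-5) + 7) = 30*(70 + 7) = 30*77 = 2310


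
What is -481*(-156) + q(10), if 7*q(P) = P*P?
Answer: 525352/7 ≈ 75050.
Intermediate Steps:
q(P) = P²/7 (q(P) = (P*P)/7 = P²/7)
-481*(-156) + q(10) = -481*(-156) + (⅐)*10² = 75036 + (⅐)*100 = 75036 + 100/7 = 525352/7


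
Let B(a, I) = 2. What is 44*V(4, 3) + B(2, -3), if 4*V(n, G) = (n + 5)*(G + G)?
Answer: 596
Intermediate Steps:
V(n, G) = G*(5 + n)/2 (V(n, G) = ((n + 5)*(G + G))/4 = ((5 + n)*(2*G))/4 = (2*G*(5 + n))/4 = G*(5 + n)/2)
44*V(4, 3) + B(2, -3) = 44*((½)*3*(5 + 4)) + 2 = 44*((½)*3*9) + 2 = 44*(27/2) + 2 = 594 + 2 = 596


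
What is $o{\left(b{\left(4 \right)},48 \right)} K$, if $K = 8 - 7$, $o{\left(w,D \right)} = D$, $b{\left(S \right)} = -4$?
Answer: $48$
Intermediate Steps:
$K = 1$ ($K = 8 - 7 = 1$)
$o{\left(b{\left(4 \right)},48 \right)} K = 48 \cdot 1 = 48$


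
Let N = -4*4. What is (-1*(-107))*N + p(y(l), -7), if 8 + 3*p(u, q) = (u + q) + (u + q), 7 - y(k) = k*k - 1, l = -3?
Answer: -1720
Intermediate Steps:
N = -16
y(k) = 8 - k² (y(k) = 7 - (k*k - 1) = 7 - (k² - 1) = 7 - (-1 + k²) = 7 + (1 - k²) = 8 - k²)
p(u, q) = -8/3 + 2*q/3 + 2*u/3 (p(u, q) = -8/3 + ((u + q) + (u + q))/3 = -8/3 + ((q + u) + (q + u))/3 = -8/3 + (2*q + 2*u)/3 = -8/3 + (2*q/3 + 2*u/3) = -8/3 + 2*q/3 + 2*u/3)
(-1*(-107))*N + p(y(l), -7) = -1*(-107)*(-16) + (-8/3 + (⅔)*(-7) + 2*(8 - 1*(-3)²)/3) = 107*(-16) + (-8/3 - 14/3 + 2*(8 - 1*9)/3) = -1712 + (-8/3 - 14/3 + 2*(8 - 9)/3) = -1712 + (-8/3 - 14/3 + (⅔)*(-1)) = -1712 + (-8/3 - 14/3 - ⅔) = -1712 - 8 = -1720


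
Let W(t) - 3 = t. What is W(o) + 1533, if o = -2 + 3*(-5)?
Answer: 1519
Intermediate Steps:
o = -17 (o = -2 - 15 = -17)
W(t) = 3 + t
W(o) + 1533 = (3 - 17) + 1533 = -14 + 1533 = 1519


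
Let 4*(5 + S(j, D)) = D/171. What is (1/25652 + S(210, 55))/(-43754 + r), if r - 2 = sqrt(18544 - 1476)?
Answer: 19669781701/174931513098969 + 10789787*sqrt(4267)/2099178157187628 ≈ 0.00011278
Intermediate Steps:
r = 2 + 2*sqrt(4267) (r = 2 + sqrt(18544 - 1476) = 2 + sqrt(17068) = 2 + 2*sqrt(4267) ≈ 132.64)
S(j, D) = -5 + D/684 (S(j, D) = -5 + (D/171)/4 = -5 + D/684)
(1/25652 + S(210, 55))/(-43754 + r) = (1/25652 + (-5 + (1/684)*55))/(-43754 + (2 + 2*sqrt(4267))) = (1/25652 + (-5 + 55/684))/(-43752 + 2*sqrt(4267)) = (1/25652 - 3365/684)/(-43752 + 2*sqrt(4267)) = -10789787/(2193246*(-43752 + 2*sqrt(4267)))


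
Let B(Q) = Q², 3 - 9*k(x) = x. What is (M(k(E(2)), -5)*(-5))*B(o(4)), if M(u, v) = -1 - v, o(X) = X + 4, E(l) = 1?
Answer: -1280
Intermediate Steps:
o(X) = 4 + X
k(x) = ⅓ - x/9
(M(k(E(2)), -5)*(-5))*B(o(4)) = ((-1 - 1*(-5))*(-5))*(4 + 4)² = ((-1 + 5)*(-5))*8² = (4*(-5))*64 = -20*64 = -1280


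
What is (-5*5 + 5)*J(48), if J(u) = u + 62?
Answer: -2200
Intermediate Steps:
J(u) = 62 + u
(-5*5 + 5)*J(48) = (-5*5 + 5)*(62 + 48) = (-25 + 5)*110 = -20*110 = -2200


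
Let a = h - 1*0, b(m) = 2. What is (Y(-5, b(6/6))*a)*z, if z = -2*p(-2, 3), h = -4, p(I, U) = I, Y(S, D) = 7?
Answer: -112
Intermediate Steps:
z = 4 (z = -2*(-2) = 4)
a = -4 (a = -4 - 1*0 = -4 + 0 = -4)
(Y(-5, b(6/6))*a)*z = (7*(-4))*4 = -28*4 = -112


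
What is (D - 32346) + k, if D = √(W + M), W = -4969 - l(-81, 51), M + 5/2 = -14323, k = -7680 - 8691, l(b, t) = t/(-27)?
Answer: -48717 + I*√694534/6 ≈ -48717.0 + 138.9*I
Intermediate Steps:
l(b, t) = -t/27 (l(b, t) = t*(-1/27) = -t/27)
k = -16371
M = -28651/2 (M = -5/2 - 14323 = -28651/2 ≈ -14326.)
W = -44704/9 (W = -4969 - (-1)*51/27 = -4969 - 1*(-17/9) = -4969 + 17/9 = -44704/9 ≈ -4967.1)
D = I*√694534/6 (D = √(-44704/9 - 28651/2) = √(-347267/18) = I*√694534/6 ≈ 138.9*I)
(D - 32346) + k = (I*√694534/6 - 32346) - 16371 = (-32346 + I*√694534/6) - 16371 = -48717 + I*√694534/6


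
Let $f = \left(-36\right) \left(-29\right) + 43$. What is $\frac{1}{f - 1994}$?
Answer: $- \frac{1}{907} \approx -0.0011025$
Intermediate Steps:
$f = 1087$ ($f = 1044 + 43 = 1087$)
$\frac{1}{f - 1994} = \frac{1}{1087 - 1994} = \frac{1}{-907} = - \frac{1}{907}$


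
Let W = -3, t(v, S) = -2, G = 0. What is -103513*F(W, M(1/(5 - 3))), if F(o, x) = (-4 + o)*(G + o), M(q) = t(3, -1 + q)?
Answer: -2173773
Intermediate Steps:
M(q) = -2
F(o, x) = o*(-4 + o) (F(o, x) = (-4 + o)*(0 + o) = (-4 + o)*o = o*(-4 + o))
-103513*F(W, M(1/(5 - 3))) = -(-310539)*(-4 - 3) = -(-310539)*(-7) = -103513*21 = -2173773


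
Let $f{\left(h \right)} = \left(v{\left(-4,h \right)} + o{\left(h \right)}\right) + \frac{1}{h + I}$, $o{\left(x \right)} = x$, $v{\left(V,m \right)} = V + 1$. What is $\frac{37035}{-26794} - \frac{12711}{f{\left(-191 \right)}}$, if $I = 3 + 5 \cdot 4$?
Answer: $\frac{56010111957}{873296842} \approx 64.136$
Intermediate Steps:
$v{\left(V,m \right)} = 1 + V$
$I = 23$ ($I = 3 + 20 = 23$)
$f{\left(h \right)} = -3 + h + \frac{1}{23 + h}$ ($f{\left(h \right)} = \left(\left(1 - 4\right) + h\right) + \frac{1}{h + 23} = \left(-3 + h\right) + \frac{1}{23 + h} = -3 + h + \frac{1}{23 + h}$)
$\frac{37035}{-26794} - \frac{12711}{f{\left(-191 \right)}} = \frac{37035}{-26794} - \frac{12711}{\frac{1}{23 - 191} \left(-68 + \left(-191\right)^{2} + 20 \left(-191\right)\right)} = 37035 \left(- \frac{1}{26794}\right) - \frac{12711}{\frac{1}{-168} \left(-68 + 36481 - 3820\right)} = - \frac{37035}{26794} - \frac{12711}{\left(- \frac{1}{168}\right) 32593} = - \frac{37035}{26794} - \frac{12711}{- \frac{32593}{168}} = - \frac{37035}{26794} - - \frac{2135448}{32593} = - \frac{37035}{26794} + \frac{2135448}{32593} = \frac{56010111957}{873296842}$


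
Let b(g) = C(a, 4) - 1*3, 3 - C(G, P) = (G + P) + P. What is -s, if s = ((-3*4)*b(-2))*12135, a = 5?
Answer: -1893060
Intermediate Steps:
C(G, P) = 3 - G - 2*P (C(G, P) = 3 - ((G + P) + P) = 3 - (G + 2*P) = 3 + (-G - 2*P) = 3 - G - 2*P)
b(g) = -13 (b(g) = (3 - 1*5 - 2*4) - 1*3 = (3 - 5 - 8) - 3 = -10 - 3 = -13)
s = 1893060 (s = (-3*4*(-13))*12135 = -12*(-13)*12135 = 156*12135 = 1893060)
-s = -1*1893060 = -1893060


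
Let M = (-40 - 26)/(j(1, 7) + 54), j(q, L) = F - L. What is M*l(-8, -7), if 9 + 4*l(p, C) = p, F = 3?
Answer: 561/100 ≈ 5.6100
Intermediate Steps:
j(q, L) = 3 - L
l(p, C) = -9/4 + p/4
M = -33/25 (M = (-40 - 26)/((3 - 1*7) + 54) = -66/((3 - 7) + 54) = -66/(-4 + 54) = -66/50 = -66*1/50 = -33/25 ≈ -1.3200)
M*l(-8, -7) = -33*(-9/4 + (¼)*(-8))/25 = -33*(-9/4 - 2)/25 = -33/25*(-17/4) = 561/100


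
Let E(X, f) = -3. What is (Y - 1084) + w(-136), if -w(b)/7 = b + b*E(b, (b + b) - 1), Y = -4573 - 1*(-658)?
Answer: -6903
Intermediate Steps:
Y = -3915 (Y = -4573 + 658 = -3915)
w(b) = 14*b (w(b) = -7*(b + b*(-3)) = -7*(b - 3*b) = -(-14)*b = 14*b)
(Y - 1084) + w(-136) = (-3915 - 1084) + 14*(-136) = -4999 - 1904 = -6903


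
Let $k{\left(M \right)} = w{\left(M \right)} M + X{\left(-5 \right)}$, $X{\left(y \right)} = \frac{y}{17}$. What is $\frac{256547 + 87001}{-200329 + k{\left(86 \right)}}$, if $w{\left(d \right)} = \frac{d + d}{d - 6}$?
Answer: $- \frac{58403160}{34024547} \approx -1.7165$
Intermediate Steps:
$w{\left(d \right)} = \frac{2 d}{-6 + d}$
$X{\left(y \right)} = \frac{y}{17}$ ($X{\left(y \right)} = y \frac{1}{17} = \frac{y}{17}$)
$k{\left(M \right)} = - \frac{5}{17} + \frac{2 M^{2}}{-6 + M}$ ($k{\left(M \right)} = \frac{2 M}{-6 + M} M + \frac{1}{17} \left(-5\right) = \frac{2 M^{2}}{-6 + M} - \frac{5}{17} = - \frac{5}{17} + \frac{2 M^{2}}{-6 + M}$)
$\frac{256547 + 87001}{-200329 + k{\left(86 \right)}} = \frac{256547 + 87001}{-200329 + \frac{30 - 430 + 34 \cdot 86^{2}}{17 \left(-6 + 86\right)}} = \frac{343548}{-200329 + \frac{30 - 430 + 34 \cdot 7396}{17 \cdot 80}} = \frac{343548}{-200329 + \frac{1}{17} \cdot \frac{1}{80} \left(30 - 430 + 251464\right)} = \frac{343548}{-200329 + \frac{1}{17} \cdot \frac{1}{80} \cdot 251064} = \frac{343548}{-200329 + \frac{31383}{170}} = \frac{343548}{- \frac{34024547}{170}} = 343548 \left(- \frac{170}{34024547}\right) = - \frac{58403160}{34024547}$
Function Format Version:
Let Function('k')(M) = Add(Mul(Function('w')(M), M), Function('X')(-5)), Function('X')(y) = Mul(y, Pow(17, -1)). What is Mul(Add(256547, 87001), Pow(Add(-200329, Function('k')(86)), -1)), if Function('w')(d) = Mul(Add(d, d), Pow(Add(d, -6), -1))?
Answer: Rational(-58403160, 34024547) ≈ -1.7165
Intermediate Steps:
Function('w')(d) = Mul(2, d, Pow(Add(-6, d), -1)) (Function('w')(d) = Mul(Mul(2, d), Pow(Add(-6, d), -1)) = Mul(2, d, Pow(Add(-6, d), -1)))
Function('X')(y) = Mul(Rational(1, 17), y) (Function('X')(y) = Mul(y, Rational(1, 17)) = Mul(Rational(1, 17), y))
Function('k')(M) = Add(Rational(-5, 17), Mul(2, Pow(M, 2), Pow(Add(-6, M), -1))) (Function('k')(M) = Add(Mul(Mul(2, M, Pow(Add(-6, M), -1)), M), Mul(Rational(1, 17), -5)) = Add(Mul(2, Pow(M, 2), Pow(Add(-6, M), -1)), Rational(-5, 17)) = Add(Rational(-5, 17), Mul(2, Pow(M, 2), Pow(Add(-6, M), -1))))
Mul(Add(256547, 87001), Pow(Add(-200329, Function('k')(86)), -1)) = Mul(Add(256547, 87001), Pow(Add(-200329, Mul(Rational(1, 17), Pow(Add(-6, 86), -1), Add(30, Mul(-5, 86), Mul(34, Pow(86, 2))))), -1)) = Mul(343548, Pow(Add(-200329, Mul(Rational(1, 17), Pow(80, -1), Add(30, -430, Mul(34, 7396)))), -1)) = Mul(343548, Pow(Add(-200329, Mul(Rational(1, 17), Rational(1, 80), Add(30, -430, 251464))), -1)) = Mul(343548, Pow(Add(-200329, Mul(Rational(1, 17), Rational(1, 80), 251064)), -1)) = Mul(343548, Pow(Add(-200329, Rational(31383, 170)), -1)) = Mul(343548, Pow(Rational(-34024547, 170), -1)) = Mul(343548, Rational(-170, 34024547)) = Rational(-58403160, 34024547)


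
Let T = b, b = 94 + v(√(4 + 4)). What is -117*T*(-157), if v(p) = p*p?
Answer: 1873638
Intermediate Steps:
v(p) = p²
b = 102 (b = 94 + (√(4 + 4))² = 94 + (√8)² = 94 + (2*√2)² = 94 + 8 = 102)
T = 102
-117*T*(-157) = -117*102*(-157) = -11934*(-157) = 1873638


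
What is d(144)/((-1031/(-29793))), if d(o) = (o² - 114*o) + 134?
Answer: 132698022/1031 ≈ 1.2871e+5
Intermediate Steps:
d(o) = 134 + o² - 114*o
d(144)/((-1031/(-29793))) = (134 + 144² - 114*144)/((-1031/(-29793))) = (134 + 20736 - 16416)/((-1031*(-1/29793))) = 4454/(1031/29793) = 4454*(29793/1031) = 132698022/1031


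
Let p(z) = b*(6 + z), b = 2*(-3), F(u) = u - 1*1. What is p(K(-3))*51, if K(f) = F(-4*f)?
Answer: -5202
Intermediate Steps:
F(u) = -1 + u (F(u) = u - 1 = -1 + u)
b = -6
K(f) = -1 - 4*f
p(z) = -36 - 6*z (p(z) = -6*(6 + z) = -36 - 6*z)
p(K(-3))*51 = (-36 - 6*(-1 - 4*(-3)))*51 = (-36 - 6*(-1 + 12))*51 = (-36 - 6*11)*51 = (-36 - 66)*51 = -102*51 = -5202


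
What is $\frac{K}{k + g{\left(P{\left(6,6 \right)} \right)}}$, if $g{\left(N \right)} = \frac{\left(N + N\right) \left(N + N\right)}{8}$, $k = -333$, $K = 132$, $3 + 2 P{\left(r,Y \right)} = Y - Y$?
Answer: $- \frac{352}{885} \approx -0.39774$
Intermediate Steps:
$P{\left(r,Y \right)} = - \frac{3}{2}$ ($P{\left(r,Y \right)} = - \frac{3}{2} + \frac{Y - Y}{2} = - \frac{3}{2} + \frac{1}{2} \cdot 0 = - \frac{3}{2} + 0 = - \frac{3}{2}$)
$g{\left(N \right)} = \frac{N^{2}}{2}$ ($g{\left(N \right)} = 2 N 2 N \frac{1}{8} = 4 N^{2} \cdot \frac{1}{8} = \frac{N^{2}}{2}$)
$\frac{K}{k + g{\left(P{\left(6,6 \right)} \right)}} = \frac{1}{-333 + \frac{\left(- \frac{3}{2}\right)^{2}}{2}} \cdot 132 = \frac{1}{-333 + \frac{1}{2} \cdot \frac{9}{4}} \cdot 132 = \frac{1}{-333 + \frac{9}{8}} \cdot 132 = \frac{1}{- \frac{2655}{8}} \cdot 132 = \left(- \frac{8}{2655}\right) 132 = - \frac{352}{885}$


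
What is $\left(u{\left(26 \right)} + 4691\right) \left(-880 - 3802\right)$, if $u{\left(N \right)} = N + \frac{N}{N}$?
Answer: $-22089676$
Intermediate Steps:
$u{\left(N \right)} = 1 + N$ ($u{\left(N \right)} = N + 1 = 1 + N$)
$\left(u{\left(26 \right)} + 4691\right) \left(-880 - 3802\right) = \left(\left(1 + 26\right) + 4691\right) \left(-880 - 3802\right) = \left(27 + 4691\right) \left(-4682\right) = 4718 \left(-4682\right) = -22089676$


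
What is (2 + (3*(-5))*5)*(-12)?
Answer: 876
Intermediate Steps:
(2 + (3*(-5))*5)*(-12) = (2 - 15*5)*(-12) = (2 - 75)*(-12) = -73*(-12) = 876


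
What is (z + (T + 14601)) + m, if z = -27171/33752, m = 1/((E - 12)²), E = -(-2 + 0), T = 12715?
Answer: 23048569963/843800 ≈ 27315.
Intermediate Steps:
E = 2 (E = -1*(-2) = 2)
m = 1/100 (m = 1/((2 - 12)²) = 1/((-10)²) = 1/100 ≈ 0.010000)
z = -27171/33752 (z = -27171*1/33752 = -27171/33752 ≈ -0.80502)
(z + (T + 14601)) + m = (-27171/33752 + (12715 + 14601)) + 1/100 = (-27171/33752 + 27316) + 1/100 = 921942461/33752 + 1/100 = 23048569963/843800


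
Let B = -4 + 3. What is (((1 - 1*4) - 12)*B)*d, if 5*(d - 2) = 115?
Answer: 375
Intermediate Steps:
B = -1
d = 25 (d = 2 + (⅕)*115 = 2 + 23 = 25)
(((1 - 1*4) - 12)*B)*d = (((1 - 1*4) - 12)*(-1))*25 = (((1 - 4) - 12)*(-1))*25 = ((-3 - 12)*(-1))*25 = -15*(-1)*25 = 15*25 = 375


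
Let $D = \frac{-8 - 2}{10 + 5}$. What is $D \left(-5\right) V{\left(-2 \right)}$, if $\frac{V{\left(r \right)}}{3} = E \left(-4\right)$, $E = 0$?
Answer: $0$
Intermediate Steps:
$V{\left(r \right)} = 0$ ($V{\left(r \right)} = 3 \cdot 0 \left(-4\right) = 3 \cdot 0 = 0$)
$D = - \frac{2}{3}$ ($D = - \frac{10}{15} = \left(-10\right) \frac{1}{15} = - \frac{2}{3} \approx -0.66667$)
$D \left(-5\right) V{\left(-2 \right)} = \left(- \frac{2}{3}\right) \left(-5\right) 0 = \frac{10}{3} \cdot 0 = 0$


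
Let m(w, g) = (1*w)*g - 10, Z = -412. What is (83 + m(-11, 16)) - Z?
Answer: 309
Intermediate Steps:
m(w, g) = -10 + g*w (m(w, g) = w*g - 10 = g*w - 10 = -10 + g*w)
(83 + m(-11, 16)) - Z = (83 + (-10 + 16*(-11))) - 1*(-412) = (83 + (-10 - 176)) + 412 = (83 - 186) + 412 = -103 + 412 = 309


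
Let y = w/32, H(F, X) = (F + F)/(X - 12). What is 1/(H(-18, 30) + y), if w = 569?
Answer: 32/505 ≈ 0.063366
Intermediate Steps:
H(F, X) = 2*F/(-12 + X) (H(F, X) = (2*F)/(-12 + X) = 2*F/(-12 + X))
y = 569/32 ≈ 17.781
1/(H(-18, 30) + y) = 1/(2*(-18)/(-12 + 30) + 569/32) = 1/(2*(-18)/18 + 569/32) = 1/(2*(-18)*(1/18) + 569/32) = 1/(-2 + 569/32) = 1/(505/32) = 32/505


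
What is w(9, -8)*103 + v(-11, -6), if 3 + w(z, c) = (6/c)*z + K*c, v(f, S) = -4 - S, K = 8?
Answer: -30377/4 ≈ -7594.3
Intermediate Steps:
w(z, c) = -3 + 8*c + 6*z/c (w(z, c) = -3 + ((6/c)*z + 8*c) = -3 + (6*z/c + 8*c) = -3 + (8*c + 6*z/c) = -3 + 8*c + 6*z/c)
w(9, -8)*103 + v(-11, -6) = (-3 + 8*(-8) + 6*9/(-8))*103 + (-4 - 1*(-6)) = (-3 - 64 + 6*9*(-1/8))*103 + (-4 + 6) = (-3 - 64 - 27/4)*103 + 2 = -295/4*103 + 2 = -30385/4 + 2 = -30377/4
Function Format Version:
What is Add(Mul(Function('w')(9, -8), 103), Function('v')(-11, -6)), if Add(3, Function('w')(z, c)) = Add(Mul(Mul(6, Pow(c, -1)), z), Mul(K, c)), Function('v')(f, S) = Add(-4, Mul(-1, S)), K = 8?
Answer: Rational(-30377, 4) ≈ -7594.3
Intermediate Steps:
Function('w')(z, c) = Add(-3, Mul(8, c), Mul(6, z, Pow(c, -1))) (Function('w')(z, c) = Add(-3, Add(Mul(Mul(6, Pow(c, -1)), z), Mul(8, c))) = Add(-3, Add(Mul(6, z, Pow(c, -1)), Mul(8, c))) = Add(-3, Add(Mul(8, c), Mul(6, z, Pow(c, -1)))) = Add(-3, Mul(8, c), Mul(6, z, Pow(c, -1))))
Add(Mul(Function('w')(9, -8), 103), Function('v')(-11, -6)) = Add(Mul(Add(-3, Mul(8, -8), Mul(6, 9, Pow(-8, -1))), 103), Add(-4, Mul(-1, -6))) = Add(Mul(Add(-3, -64, Mul(6, 9, Rational(-1, 8))), 103), Add(-4, 6)) = Add(Mul(Add(-3, -64, Rational(-27, 4)), 103), 2) = Add(Mul(Rational(-295, 4), 103), 2) = Add(Rational(-30385, 4), 2) = Rational(-30377, 4)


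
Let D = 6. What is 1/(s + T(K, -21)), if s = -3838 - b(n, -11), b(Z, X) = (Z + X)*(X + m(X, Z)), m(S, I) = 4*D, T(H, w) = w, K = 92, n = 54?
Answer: -1/4418 ≈ -0.00022635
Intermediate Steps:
m(S, I) = 24 (m(S, I) = 4*6 = 24)
b(Z, X) = (24 + X)*(X + Z) (b(Z, X) = (Z + X)*(X + 24) = (X + Z)*(24 + X) = (24 + X)*(X + Z))
s = -4397 (s = -3838 - ((-11)**2 + 24*(-11) + 24*54 - 11*54) = -3838 - (121 - 264 + 1296 - 594) = -3838 - 1*559 = -3838 - 559 = -4397)
1/(s + T(K, -21)) = 1/(-4397 - 21) = 1/(-4418) = -1/4418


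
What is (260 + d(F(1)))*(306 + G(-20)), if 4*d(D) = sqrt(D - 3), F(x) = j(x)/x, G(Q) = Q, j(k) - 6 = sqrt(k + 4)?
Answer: 74360 + 143*sqrt(3 + sqrt(5))/2 ≈ 74524.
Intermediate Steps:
j(k) = 6 + sqrt(4 + k) (j(k) = 6 + sqrt(k + 4) = 6 + sqrt(4 + k))
F(x) = (6 + sqrt(4 + x))/x
d(D) = sqrt(-3 + D)/4 (d(D) = sqrt(D - 3)/4 = sqrt(-3 + D)/4)
(260 + d(F(1)))*(306 + G(-20)) = (260 + sqrt(-3 + (6 + sqrt(4 + 1))/1)/4)*(306 - 20) = (260 + sqrt(-3 + 1*(6 + sqrt(5)))/4)*286 = (260 + sqrt(-3 + (6 + sqrt(5)))/4)*286 = (260 + sqrt(3 + sqrt(5))/4)*286 = 74360 + 143*sqrt(3 + sqrt(5))/2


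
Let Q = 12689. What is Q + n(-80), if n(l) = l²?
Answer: 19089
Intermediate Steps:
Q + n(-80) = 12689 + (-80)² = 12689 + 6400 = 19089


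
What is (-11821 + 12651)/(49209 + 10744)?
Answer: 830/59953 ≈ 0.013844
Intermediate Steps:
(-11821 + 12651)/(49209 + 10744) = 830/59953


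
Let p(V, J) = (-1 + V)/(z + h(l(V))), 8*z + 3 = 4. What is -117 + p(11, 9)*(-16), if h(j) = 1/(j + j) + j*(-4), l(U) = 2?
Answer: -5857/61 ≈ -96.016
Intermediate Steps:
h(j) = 1/(2*j) - 4*j
z = ⅛ (z = -3/8 + (⅛)*4 = -3/8 + ½ = ⅛ ≈ 0.12500)
p(V, J) = 8/61 - 8*V/61 (p(V, J) = (-1 + V)/(⅛ + ((½)/2 - 4*2)) = (-1 + V)/(⅛ + ((½)*(½) - 8)) = (-1 + V)/(⅛ + (¼ - 8)) = (-1 + V)/(⅛ - 31/4) = (-1 + V)/(-61/8) = (-1 + V)*(-8/61) = 8/61 - 8*V/61)
-117 + p(11, 9)*(-16) = -117 + (8/61 - 8/61*11)*(-16) = -117 + (8/61 - 88/61)*(-16) = -117 - 80/61*(-16) = -117 + 1280/61 = -5857/61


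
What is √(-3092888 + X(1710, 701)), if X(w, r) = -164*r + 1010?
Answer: I*√3206842 ≈ 1790.8*I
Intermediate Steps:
X(w, r) = 1010 - 164*r
√(-3092888 + X(1710, 701)) = √(-3092888 + (1010 - 164*701)) = √(-3092888 + (1010 - 114964)) = √(-3092888 - 113954) = √(-3206842) = I*√3206842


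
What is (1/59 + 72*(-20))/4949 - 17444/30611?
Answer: -157023897/182410949 ≈ -0.86082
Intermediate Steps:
(1/59 + 72*(-20))/4949 - 17444/30611 = (1/59 - 1440)*(1/4949) - 17444*1/30611 = -84959/59*1/4949 - 2492/4373 = -12137/41713 - 2492/4373 = -157023897/182410949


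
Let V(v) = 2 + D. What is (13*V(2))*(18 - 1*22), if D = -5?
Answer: 156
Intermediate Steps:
V(v) = -3 (V(v) = 2 - 5 = -3)
(13*V(2))*(18 - 1*22) = (13*(-3))*(18 - 1*22) = -39*(18 - 22) = -39*(-4) = 156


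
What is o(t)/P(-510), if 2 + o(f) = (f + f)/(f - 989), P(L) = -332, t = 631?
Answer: 989/59428 ≈ 0.016642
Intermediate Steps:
o(f) = -2 + 2*f/(-989 + f) (o(f) = -2 + (f + f)/(f - 989) = -2 + (2*f)/(-989 + f) = -2 + 2*f/(-989 + f))
o(t)/P(-510) = (1978/(-989 + 631))/(-332) = (1978/(-358))*(-1/332) = (1978*(-1/358))*(-1/332) = -989/179*(-1/332) = 989/59428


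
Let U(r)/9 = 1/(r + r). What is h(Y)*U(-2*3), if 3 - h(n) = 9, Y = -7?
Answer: 9/2 ≈ 4.5000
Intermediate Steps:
h(n) = -6 (h(n) = 3 - 1*9 = 3 - 9 = -6)
U(r) = 9/(2*r) (U(r) = 9/(r + r) = 9/((2*r)) = 9*(1/(2*r)) = 9/(2*r))
h(Y)*U(-2*3) = -27/((-2*3)) = -27/(-6) = -27*(-1)/6 = -6*(-3/4) = 9/2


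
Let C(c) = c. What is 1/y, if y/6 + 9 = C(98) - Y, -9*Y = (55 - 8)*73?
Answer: 3/8464 ≈ 0.00035444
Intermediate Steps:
Y = -3431/9 (Y = -(55 - 8)*73/9 = -47*73/9 = -⅑*3431 = -3431/9 ≈ -381.22)
y = 8464/3 (y = -54 + 6*(98 - 1*(-3431/9)) = -54 + 6*(98 + 3431/9) = -54 + 6*(4313/9) = -54 + 8626/3 = 8464/3 ≈ 2821.3)
1/y = 1/(8464/3) = 3/8464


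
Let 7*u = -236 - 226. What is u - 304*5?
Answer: -1586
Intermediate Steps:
u = -66 (u = (-236 - 226)/7 = (⅐)*(-462) = -66)
u - 304*5 = -66 - 304*5 = -66 - 1520 = -1586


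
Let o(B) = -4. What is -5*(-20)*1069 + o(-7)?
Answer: 106896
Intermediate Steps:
-5*(-20)*1069 + o(-7) = -5*(-20)*1069 - 4 = 100*1069 - 4 = 106900 - 4 = 106896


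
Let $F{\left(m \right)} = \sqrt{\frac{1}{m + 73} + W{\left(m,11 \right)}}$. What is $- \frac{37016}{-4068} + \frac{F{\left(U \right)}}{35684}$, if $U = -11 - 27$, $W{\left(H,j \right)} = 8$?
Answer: $\frac{9254}{1017} + \frac{\sqrt{9835}}{1248940} \approx 9.0994$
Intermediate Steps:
$U = -38$ ($U = -11 - 27 = -38$)
$F{\left(m \right)} = \sqrt{8 + \frac{1}{73 + m}}$ ($F{\left(m \right)} = \sqrt{\frac{1}{m + 73} + 8} = \sqrt{\frac{1}{73 + m} + 8} = \sqrt{8 + \frac{1}{73 + m}}$)
$- \frac{37016}{-4068} + \frac{F{\left(U \right)}}{35684} = - \frac{37016}{-4068} + \frac{\sqrt{\frac{585 + 8 \left(-38\right)}{73 - 38}}}{35684} = \left(-37016\right) \left(- \frac{1}{4068}\right) + \sqrt{\frac{585 - 304}{35}} \cdot \frac{1}{35684} = \frac{9254}{1017} + \sqrt{\frac{1}{35} \cdot 281} \cdot \frac{1}{35684} = \frac{9254}{1017} + \sqrt{\frac{281}{35}} \cdot \frac{1}{35684} = \frac{9254}{1017} + \frac{\sqrt{9835}}{35} \cdot \frac{1}{35684} = \frac{9254}{1017} + \frac{\sqrt{9835}}{1248940}$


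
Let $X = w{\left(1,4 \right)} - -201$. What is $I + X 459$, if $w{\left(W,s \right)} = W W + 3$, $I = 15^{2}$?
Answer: $94320$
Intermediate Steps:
$I = 225$
$w{\left(W,s \right)} = 3 + W^{2}$ ($w{\left(W,s \right)} = W^{2} + 3 = 3 + W^{2}$)
$X = 205$ ($X = \left(3 + 1^{2}\right) - -201 = \left(3 + 1\right) + 201 = 4 + 201 = 205$)
$I + X 459 = 225 + 205 \cdot 459 = 225 + 94095 = 94320$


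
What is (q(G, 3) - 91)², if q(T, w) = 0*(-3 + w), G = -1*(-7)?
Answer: 8281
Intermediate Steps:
G = 7
q(T, w) = 0
(q(G, 3) - 91)² = (0 - 91)² = (-91)² = 8281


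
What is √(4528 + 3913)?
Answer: √8441 ≈ 91.875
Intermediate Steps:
√(4528 + 3913) = √8441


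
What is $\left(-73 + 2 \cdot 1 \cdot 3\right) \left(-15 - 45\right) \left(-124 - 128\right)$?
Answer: $-1013040$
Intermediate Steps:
$\left(-73 + 2 \cdot 1 \cdot 3\right) \left(-15 - 45\right) \left(-124 - 128\right) = \left(-73 + 2 \cdot 3\right) \left(-60\right) \left(-252\right) = \left(-73 + 6\right) \left(-60\right) \left(-252\right) = \left(-67\right) \left(-60\right) \left(-252\right) = 4020 \left(-252\right) = -1013040$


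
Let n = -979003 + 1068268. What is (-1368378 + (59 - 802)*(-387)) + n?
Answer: -991572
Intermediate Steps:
n = 89265
(-1368378 + (59 - 802)*(-387)) + n = (-1368378 + (59 - 802)*(-387)) + 89265 = (-1368378 - 743*(-387)) + 89265 = (-1368378 + 287541) + 89265 = -1080837 + 89265 = -991572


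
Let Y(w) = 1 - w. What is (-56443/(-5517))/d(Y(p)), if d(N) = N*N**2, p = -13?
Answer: 56443/15138648 ≈ 0.0037284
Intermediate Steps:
d(N) = N**3
(-56443/(-5517))/d(Y(p)) = (-56443/(-5517))/((1 - 1*(-13))**3) = (-56443*(-1/5517))/((1 + 13)**3) = 56443/(5517*(14**3)) = (56443/5517)/2744 = (56443/5517)*(1/2744) = 56443/15138648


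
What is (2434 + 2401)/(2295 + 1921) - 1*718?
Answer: -3022253/4216 ≈ -716.85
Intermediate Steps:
(2434 + 2401)/(2295 + 1921) - 1*718 = 4835/4216 - 718 = -3022253/4216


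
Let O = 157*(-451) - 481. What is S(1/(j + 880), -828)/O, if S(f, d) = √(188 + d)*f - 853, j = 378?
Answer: 853/71288 - I*√10/11210038 ≈ 0.011966 - 2.8209e-7*I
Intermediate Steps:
S(f, d) = -853 + f*√(188 + d) (S(f, d) = f*√(188 + d) - 853 = -853 + f*√(188 + d))
O = -71288 (O = -70807 - 481 = -71288)
S(1/(j + 880), -828)/O = (-853 + √(188 - 828)/(378 + 880))/(-71288) = (-853 + √(-640)/1258)*(-1/71288) = (-853 + (8*I*√10)/1258)*(-1/71288) = (-853 + 4*I*√10/629)*(-1/71288) = 853/71288 - I*√10/11210038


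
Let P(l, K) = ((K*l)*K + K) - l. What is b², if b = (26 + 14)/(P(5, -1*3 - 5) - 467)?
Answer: 1/16 ≈ 0.062500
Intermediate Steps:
P(l, K) = K - l + l*K² (P(l, K) = (l*K² + K) - l = (K + l*K²) - l = K - l + l*K²)
b = -¼ (b = (26 + 14)/(((-1*3 - 5) - 1*5 + 5*(-1*3 - 5)²) - 467) = 40/(((-3 - 5) - 5 + 5*(-3 - 5)²) - 467) = 40/((-8 - 5 + 5*(-8)²) - 467) = 40/((-8 - 5 + 5*64) - 467) = 40/((-8 - 5 + 320) - 467) = 40/(307 - 467) = 40/(-160) = 40*(-1/160) = -¼ ≈ -0.25000)
b² = (-¼)² = 1/16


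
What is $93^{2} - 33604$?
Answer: $-24955$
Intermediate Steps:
$93^{2} - 33604 = 8649 - 33604 = -24955$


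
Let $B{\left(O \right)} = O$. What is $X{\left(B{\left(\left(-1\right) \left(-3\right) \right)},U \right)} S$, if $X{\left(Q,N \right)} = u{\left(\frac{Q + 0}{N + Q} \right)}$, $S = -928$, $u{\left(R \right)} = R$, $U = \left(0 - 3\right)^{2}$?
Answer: $-232$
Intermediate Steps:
$U = 9$ ($U = \left(-3\right)^{2} = 9$)
$X{\left(Q,N \right)} = \frac{Q}{N + Q}$ ($X{\left(Q,N \right)} = \frac{Q + 0}{N + Q} = \frac{Q}{N + Q}$)
$X{\left(B{\left(\left(-1\right) \left(-3\right) \right)},U \right)} S = \frac{\left(-1\right) \left(-3\right)}{9 - -3} \left(-928\right) = \frac{3}{9 + 3} \left(-928\right) = \frac{3}{12} \left(-928\right) = 3 \cdot \frac{1}{12} \left(-928\right) = \frac{1}{4} \left(-928\right) = -232$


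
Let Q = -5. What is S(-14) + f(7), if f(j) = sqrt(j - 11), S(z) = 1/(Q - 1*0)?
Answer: -1/5 + 2*I ≈ -0.2 + 2.0*I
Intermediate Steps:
S(z) = -1/5 (S(z) = 1/(-5 - 1*0) = 1/(-5 + 0) = 1/(-5) = -1/5)
f(j) = sqrt(-11 + j)
S(-14) + f(7) = -1/5 + sqrt(-11 + 7) = -1/5 + sqrt(-4) = -1/5 + 2*I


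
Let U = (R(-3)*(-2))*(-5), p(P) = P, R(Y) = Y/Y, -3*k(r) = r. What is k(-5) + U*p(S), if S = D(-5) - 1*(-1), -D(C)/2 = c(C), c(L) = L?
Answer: 335/3 ≈ 111.67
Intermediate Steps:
D(C) = -2*C
k(r) = -r/3
R(Y) = 1
S = 11 (S = -2*(-5) - 1*(-1) = 10 + 1 = 11)
U = 10 (U = (1*(-2))*(-5) = -2*(-5) = 10)
k(-5) + U*p(S) = -⅓*(-5) + 10*11 = 5/3 + 110 = 335/3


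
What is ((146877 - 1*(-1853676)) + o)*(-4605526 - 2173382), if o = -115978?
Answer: -12775360544100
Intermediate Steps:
((146877 - 1*(-1853676)) + o)*(-4605526 - 2173382) = ((146877 - 1*(-1853676)) - 115978)*(-4605526 - 2173382) = ((146877 + 1853676) - 115978)*(-6778908) = (2000553 - 115978)*(-6778908) = 1884575*(-6778908) = -12775360544100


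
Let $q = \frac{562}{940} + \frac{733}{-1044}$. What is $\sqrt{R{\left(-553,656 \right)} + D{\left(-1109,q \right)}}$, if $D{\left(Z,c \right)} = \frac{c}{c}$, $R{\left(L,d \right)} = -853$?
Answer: $2 i \sqrt{213} \approx 29.189 i$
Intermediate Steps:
$q = - \frac{25573}{245340}$ ($q = 562 \cdot \frac{1}{940} + 733 \left(- \frac{1}{1044}\right) = \frac{281}{470} - \frac{733}{1044} = - \frac{25573}{245340} \approx -0.10423$)
$D{\left(Z,c \right)} = 1$
$\sqrt{R{\left(-553,656 \right)} + D{\left(-1109,q \right)}} = \sqrt{-853 + 1} = \sqrt{-852} = 2 i \sqrt{213}$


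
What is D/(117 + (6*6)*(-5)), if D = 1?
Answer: -1/63 ≈ -0.015873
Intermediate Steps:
D/(117 + (6*6)*(-5)) = 1/(117 + (6*6)*(-5)) = 1/(117 + 36*(-5)) = 1/(117 - 180) = 1/(-63) = -1/63*1 = -1/63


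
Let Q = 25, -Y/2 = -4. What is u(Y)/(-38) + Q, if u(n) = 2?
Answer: 474/19 ≈ 24.947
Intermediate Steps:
Y = 8 (Y = -2*(-4) = 8)
u(Y)/(-38) + Q = 2/(-38) + 25 = -1/38*2 + 25 = -1/19 + 25 = 474/19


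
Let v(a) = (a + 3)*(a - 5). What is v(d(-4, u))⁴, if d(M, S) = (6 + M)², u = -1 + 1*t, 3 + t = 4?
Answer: 2401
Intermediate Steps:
t = 1 (t = -3 + 4 = 1)
u = 0 (u = -1 + 1*1 = -1 + 1 = 0)
v(a) = (-5 + a)*(3 + a) (v(a) = (3 + a)*(-5 + a) = (-5 + a)*(3 + a))
v(d(-4, u))⁴ = (-15 + ((6 - 4)²)² - 2*(6 - 4)²)⁴ = (-15 + (2²)² - 2*2²)⁴ = (-15 + 4² - 2*4)⁴ = (-15 + 16 - 8)⁴ = (-7)⁴ = 2401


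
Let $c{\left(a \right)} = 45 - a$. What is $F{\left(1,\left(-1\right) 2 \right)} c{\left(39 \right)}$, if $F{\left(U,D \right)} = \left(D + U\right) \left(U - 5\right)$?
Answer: $24$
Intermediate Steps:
$F{\left(U,D \right)} = \left(-5 + U\right) \left(D + U\right)$ ($F{\left(U,D \right)} = \left(D + U\right) \left(-5 + U\right) = \left(-5 + U\right) \left(D + U\right)$)
$F{\left(1,\left(-1\right) 2 \right)} c{\left(39 \right)} = \left(1^{2} - 5 \left(\left(-1\right) 2\right) - 5 + \left(-1\right) 2 \cdot 1\right) \left(45 - 39\right) = \left(1 - -10 - 5 - 2\right) \left(45 - 39\right) = \left(1 + 10 - 5 - 2\right) 6 = 4 \cdot 6 = 24$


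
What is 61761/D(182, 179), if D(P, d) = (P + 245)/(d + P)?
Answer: 3185103/61 ≈ 52215.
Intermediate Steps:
D(P, d) = (245 + P)/(P + d)
61761/D(182, 179) = 61761/(((245 + 182)/(182 + 179))) = 61761/((427/361)) = 61761/(((1/361)*427)) = 61761/(427/361) = 61761*(361/427) = 3185103/61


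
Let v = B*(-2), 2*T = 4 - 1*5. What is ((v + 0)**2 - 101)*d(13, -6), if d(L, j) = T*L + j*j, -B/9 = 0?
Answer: -5959/2 ≈ -2979.5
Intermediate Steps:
B = 0 (B = -9*0 = 0)
T = -1/2 (T = (4 - 1*5)/2 = (4 - 5)/2 = (1/2)*(-1) = -1/2 ≈ -0.50000)
d(L, j) = j**2 - L/2 (d(L, j) = -L/2 + j*j = -L/2 + j**2 = j**2 - L/2)
v = 0 (v = 0*(-2) = 0)
((v + 0)**2 - 101)*d(13, -6) = ((0 + 0)**2 - 101)*((-6)**2 - 1/2*13) = (0**2 - 101)*(36 - 13/2) = (0 - 101)*(59/2) = -101*59/2 = -5959/2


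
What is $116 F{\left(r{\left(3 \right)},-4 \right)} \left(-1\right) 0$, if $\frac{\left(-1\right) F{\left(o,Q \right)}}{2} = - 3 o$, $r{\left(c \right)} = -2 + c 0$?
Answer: $0$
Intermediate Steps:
$r{\left(c \right)} = -2$ ($r{\left(c \right)} = -2 + 0 = -2$)
$F{\left(o,Q \right)} = 6 o$ ($F{\left(o,Q \right)} = - 2 \left(- 3 o\right) = 6 o$)
$116 F{\left(r{\left(3 \right)},-4 \right)} \left(-1\right) 0 = 116 \cdot 6 \left(-2\right) \left(-1\right) 0 = 116 \left(-12\right) \left(-1\right) 0 = 116 \cdot 12 \cdot 0 = 116 \cdot 0 = 0$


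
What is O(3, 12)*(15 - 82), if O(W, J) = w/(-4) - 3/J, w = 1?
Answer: 67/2 ≈ 33.500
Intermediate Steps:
O(W, J) = -1/4 - 3/J (O(W, J) = 1/(-4) - 3/J = 1*(-1/4) - 3/J = -1/4 - 3/J)
O(3, 12)*(15 - 82) = ((1/4)*(-12 - 1*12)/12)*(15 - 82) = ((1/4)*(1/12)*(-12 - 12))*(-67) = ((1/4)*(1/12)*(-24))*(-67) = -1/2*(-67) = 67/2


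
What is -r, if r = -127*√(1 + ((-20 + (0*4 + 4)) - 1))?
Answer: 508*I ≈ 508.0*I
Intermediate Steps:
r = -508*I (r = -127*√(1 + ((-20 + (0 + 4)) - 1)) = -127*√(1 + ((-20 + 4) - 1)) = -127*√(1 + (-16 - 1)) = -127*√(1 - 17) = -508*I ≈ -508.0*I)
-r = -(-508)*I = 508*I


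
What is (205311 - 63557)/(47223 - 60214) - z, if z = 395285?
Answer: -5135289189/12991 ≈ -3.9530e+5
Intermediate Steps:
(205311 - 63557)/(47223 - 60214) - z = (205311 - 63557)/(47223 - 60214) - 1*395285 = 141754/(-12991) - 395285 = 141754*(-1/12991) - 395285 = -141754/12991 - 395285 = -5135289189/12991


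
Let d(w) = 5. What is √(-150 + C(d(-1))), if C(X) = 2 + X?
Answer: I*√143 ≈ 11.958*I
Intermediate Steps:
√(-150 + C(d(-1))) = √(-150 + (2 + 5)) = √(-150 + 7) = √(-143) = I*√143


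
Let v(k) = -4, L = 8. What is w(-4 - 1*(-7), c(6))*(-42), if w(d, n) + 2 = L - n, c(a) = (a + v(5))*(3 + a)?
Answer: 504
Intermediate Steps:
c(a) = (-4 + a)*(3 + a) (c(a) = (a - 4)*(3 + a) = (-4 + a)*(3 + a))
w(d, n) = 6 - n (w(d, n) = -2 + (8 - n) = 6 - n)
w(-4 - 1*(-7), c(6))*(-42) = (6 - (-12 + 6**2 - 1*6))*(-42) = (6 - (-12 + 36 - 6))*(-42) = (6 - 1*18)*(-42) = (6 - 18)*(-42) = -12*(-42) = 504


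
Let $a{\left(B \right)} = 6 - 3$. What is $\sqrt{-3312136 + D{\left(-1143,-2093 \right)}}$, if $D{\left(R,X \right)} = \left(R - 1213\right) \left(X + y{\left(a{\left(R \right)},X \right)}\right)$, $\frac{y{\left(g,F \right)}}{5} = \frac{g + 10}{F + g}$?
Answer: $\frac{\sqrt{195904478}}{11} \approx 1272.4$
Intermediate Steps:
$a{\left(B \right)} = 3$
$y{\left(g,F \right)} = \frac{5 \left(10 + g\right)}{F + g}$ ($y{\left(g,F \right)} = 5 \frac{g + 10}{F + g} = 5 \frac{10 + g}{F + g} = \frac{5 \left(10 + g\right)}{F + g}$)
$D{\left(R,X \right)} = \left(-1213 + R\right) \left(X + \frac{65}{3 + X}\right)$ ($D{\left(R,X \right)} = \left(R - 1213\right) \left(X + \frac{5 \left(10 + 3\right)}{X + 3}\right) = \left(-1213 + R\right) \left(X + 5 \frac{1}{3 + X} 13\right) = \left(-1213 + R\right) \left(X + \frac{65}{3 + X}\right)$)
$\sqrt{-3312136 + D{\left(-1143,-2093 \right)}} = \sqrt{-3312136 + \frac{-78845 + 65 \left(-1143\right) - 2093 \left(-1213 - 1143\right) \left(3 - 2093\right)}{3 - 2093}} = \sqrt{-3312136 + \frac{-78845 - 74295 - \left(-4931108\right) \left(-2090\right)}{-2090}} = \sqrt{-3312136 - \frac{-78845 - 74295 - 10306015720}{2090}} = \sqrt{-3312136 - - \frac{54242994}{11}} = \sqrt{-3312136 + \frac{54242994}{11}} = \sqrt{\frac{17809498}{11}} = \frac{\sqrt{195904478}}{11}$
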